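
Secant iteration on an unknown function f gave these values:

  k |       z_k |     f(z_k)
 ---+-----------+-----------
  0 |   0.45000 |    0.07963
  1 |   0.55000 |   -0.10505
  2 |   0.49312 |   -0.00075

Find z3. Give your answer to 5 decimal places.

z3 = 0.49312 − (-0.00075)·(0.49312 − 0.55000) / (-0.00075 − (-0.10505))
   = 0.49312 − (0.0000427)/(0.1043000) = 0.4927110

0.49271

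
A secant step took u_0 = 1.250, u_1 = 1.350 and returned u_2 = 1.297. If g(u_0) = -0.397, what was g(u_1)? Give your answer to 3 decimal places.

0.448

The secant line through (1.250, -0.397) and (1.350, g(u_1)) crosses zero at u_2 = 1.297.
So (1.250, -0.397), (1.350, g(u_1)), (1.297, 0) are collinear:
g(u_1) = -0.397 · (1.350 − 1.297) / (1.250 − 1.297) = -0.397 · (0.05300)/(-0.04700) = 0.44768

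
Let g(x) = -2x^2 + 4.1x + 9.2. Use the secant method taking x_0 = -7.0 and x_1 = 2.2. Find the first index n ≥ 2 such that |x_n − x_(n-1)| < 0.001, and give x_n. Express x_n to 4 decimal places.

n = 8, x_n = 3.4021

g(-7.0) = -117.500000, g(2.2) = 8.540000
x_2 = 2.200000 − 8.540000·(9.200000)/(126.040000) = 1.576642;  |Δ| = 0.623358
g(1.576642) = 10.692631
x_3 = 1.576642 − 10.692631·(-0.623358)/(2.152631) = 4.673008;  |Δ| = 3.096365
g(4.673008) = -15.314672
x_4 = 4.673008 − (-15.314672)·(3.096365)/(-26.007304) = 2.849681;  |Δ| = 1.823327
g(2.849681) = 4.642331
x_5 = 2.849681 − 4.642331·(-1.823327)/(19.957003) = 3.273817;  |Δ| = 0.424136
g(3.273817) = 1.186895
x_6 = 3.273817 − 1.186895·(0.424136)/(-3.455436) = 3.419502;  |Δ| = 0.145685
g(3.419502) = -0.166029
x_7 = 3.419502 − (-0.166029)·(0.145685)/(-1.352924) = 3.401624;  |Δ| = 0.017878
g(3.401624) = 0.004570
x_8 = 3.401624 − 0.004570·(-0.017878)/(0.170599) = 3.402103;  |Δ| = 0.000479
|x_8 − x_7| = 0.000479 < 0.001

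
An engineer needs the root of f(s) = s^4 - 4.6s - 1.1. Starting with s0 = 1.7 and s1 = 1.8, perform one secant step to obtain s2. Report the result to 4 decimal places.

1.7337

f(1.7) = -0.567900, f(1.8) = 1.117600
s2 = 1.800000 − 1.117600·(1.800000 − 1.700000) / (1.117600 − (-0.567900)) = 1.800000 − (0.111760)/(1.685500) = 1.733693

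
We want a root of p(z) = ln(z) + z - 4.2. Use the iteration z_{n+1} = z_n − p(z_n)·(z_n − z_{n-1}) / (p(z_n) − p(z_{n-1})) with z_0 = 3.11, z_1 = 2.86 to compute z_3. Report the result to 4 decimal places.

3.0763

p(3.11) = 0.044623, p(2.86) = -0.289178
z_2 = 2.860000 − (-0.289178)·(2.860000 − 3.110000) / (-0.289178 − 0.044623) = 2.860000 − (0.072295)/(-0.333801) = 3.076580
p(3.076580) = 0.000398
z_3 = 3.076580 − 0.000398·(3.076580 − 2.860000) / (0.000398 − (-0.289178)) = 3.076580 − (0.000086)/(0.289577) = 3.076282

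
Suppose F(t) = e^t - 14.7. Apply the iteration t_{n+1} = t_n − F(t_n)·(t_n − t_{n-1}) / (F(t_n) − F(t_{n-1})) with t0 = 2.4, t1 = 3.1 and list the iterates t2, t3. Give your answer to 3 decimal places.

F(2.4) = -3.67682, F(3.1) = 7.49795
t2 = 3.10000 − 7.49795·(3.10000 − 2.40000) / (7.49795 − (-3.67682)) = 3.10000 − (5.24857)/(11.17477) = 2.63032
F(2.63032) = -0.82179
t3 = 2.63032 − (-0.82179)·(2.63032 − 3.10000) / (-0.82179 − 7.49795) = 2.63032 − (0.38598)/(-8.31974) = 2.67671

2.630, 2.677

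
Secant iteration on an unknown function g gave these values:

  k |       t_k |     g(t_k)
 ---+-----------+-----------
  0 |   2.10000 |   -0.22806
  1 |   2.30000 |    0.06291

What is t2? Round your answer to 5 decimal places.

t2 = 2.30000 − 0.06291·(2.30000 − 2.10000) / (0.06291 − (-0.22806))
   = 2.30000 − (0.0125820)/(0.2909700) = 2.2567584

2.25676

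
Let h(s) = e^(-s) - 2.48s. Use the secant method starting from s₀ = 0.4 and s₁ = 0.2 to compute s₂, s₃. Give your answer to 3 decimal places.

h(0.4) = -0.32168, h(0.2) = 0.32273
s₂ = 0.20000 − 0.32273·(0.20000 − 0.40000) / (0.32273 − (-0.32168)) = 0.20000 − (-0.06455)/(0.64441) = 0.30016
h(0.30016) = -0.00371
s₃ = 0.30016 − (-0.00371)·(0.30016 − 0.20000) / (-0.00371 − 0.32273) = 0.30016 − (-0.00037)/(-0.32644) = 0.29903

0.300, 0.299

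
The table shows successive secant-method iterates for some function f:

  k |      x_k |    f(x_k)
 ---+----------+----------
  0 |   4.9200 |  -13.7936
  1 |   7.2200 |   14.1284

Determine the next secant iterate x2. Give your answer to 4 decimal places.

x2 = 7.2200 − 14.1284·(7.2200 − 4.9200) / (14.1284 − (-13.7936))
   = 7.2200 − (32.495320)/(27.922000) = 6.056211

6.0562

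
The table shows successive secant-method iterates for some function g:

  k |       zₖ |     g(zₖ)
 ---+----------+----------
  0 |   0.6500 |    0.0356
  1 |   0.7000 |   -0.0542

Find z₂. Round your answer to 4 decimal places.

z₂ = 0.7000 − (-0.0542)·(0.7000 − 0.6500) / (-0.0542 − 0.0356)
   = 0.7000 − (-0.002710)/(-0.089800) = 0.669822

0.6698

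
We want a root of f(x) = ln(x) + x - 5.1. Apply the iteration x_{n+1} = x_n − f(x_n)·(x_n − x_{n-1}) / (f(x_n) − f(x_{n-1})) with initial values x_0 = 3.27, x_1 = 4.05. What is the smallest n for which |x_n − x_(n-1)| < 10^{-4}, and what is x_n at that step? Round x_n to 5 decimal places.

n = 4, x_n = 3.77231

f(3.27) = -0.6452100, f(4.05) = 0.3487169
x_2 = 4.0500000 − 0.3487169·(0.7800000)/(0.9939269) = 3.7763389;  |Δ| = 0.2736611
f(3.7763389) = 0.0050938
x_3 = 3.7763389 − 0.0050938·(-0.2736611)/(-0.3436230) = 3.7722821;  |Δ| = 0.0040567
f(3.7722821) = -0.0000377
x_4 = 3.7722821 − (-0.0000377)·(-0.0040567)/(-0.0051316) = 3.7723119;  |Δ| = 0.0000298
|x_4 − x_3| = 0.0000298 < 10^{-4}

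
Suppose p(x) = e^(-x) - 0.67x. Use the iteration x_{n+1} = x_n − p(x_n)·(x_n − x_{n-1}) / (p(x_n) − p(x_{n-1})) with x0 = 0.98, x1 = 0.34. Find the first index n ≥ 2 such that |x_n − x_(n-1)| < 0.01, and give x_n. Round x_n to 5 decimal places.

n = 4, x_n = 0.72376

p(0.98) = -0.2812889, p(0.34) = 0.4839703
x2 = 0.3400000 − 0.4839703·(-0.6400000)/(0.7652592) = 0.7447531;  |Δ| = 0.4047531
p(0.7447531) = -0.0241330
x3 = 0.7447531 − (-0.0241330)·(0.4047531)/(-0.5081033) = 0.7255288;  |Δ| = 0.0192242
p(0.7255288) = -0.0020358
x4 = 0.7255288 − (-0.0020358)·(-0.0192242)/(0.0220972) = 0.7237577;  |Δ| = 0.0017711
|x4 − x3| = 0.0017711 < 0.01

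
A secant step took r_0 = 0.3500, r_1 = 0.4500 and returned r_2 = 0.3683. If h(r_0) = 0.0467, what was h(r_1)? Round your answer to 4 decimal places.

-0.2085

The secant line through (0.3500, 0.0467) and (0.4500, h(r_1)) crosses zero at r_2 = 0.3683.
So (0.3500, 0.0467), (0.4500, h(r_1)), (0.3683, 0) are collinear:
h(r_1) = 0.0467 · (0.4500 − 0.3683) / (0.3500 − 0.3683) = 0.0467 · (0.081700)/(-0.018300) = -0.208491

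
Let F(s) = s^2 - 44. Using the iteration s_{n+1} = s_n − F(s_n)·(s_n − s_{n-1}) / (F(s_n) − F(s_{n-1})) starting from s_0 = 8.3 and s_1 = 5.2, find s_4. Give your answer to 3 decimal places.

F(8.3) = 24.89000, F(5.2) = -16.96000
s_2 = 5.20000 − (-16.96000)·(5.20000 − 8.30000) / (-16.96000 − 24.89000) = 5.20000 − (52.57600)/(-41.85000) = 6.45630
F(6.45630) = -2.31624
s_3 = 6.45630 − (-2.31624)·(6.45630 − 5.20000) / (-2.31624 − (-16.96000)) = 6.45630 − (-2.90988)/(14.64376) = 6.65501
F(6.65501) = 0.28913
s_4 = 6.65501 − 0.28913·(6.65501 − 6.45630) / (0.28913 − (-2.31624)) = 6.65501 − (0.05745)/(2.60536) = 6.63296

6.633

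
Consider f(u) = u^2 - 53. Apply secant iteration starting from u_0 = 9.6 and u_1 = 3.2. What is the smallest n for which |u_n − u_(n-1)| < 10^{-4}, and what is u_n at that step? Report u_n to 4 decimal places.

f(9.6) = 39.160000, f(3.2) = -42.760000
u_2 = 3.200000 − (-42.760000)·(-6.400000)/(-81.920000) = 6.540625;  |Δ| = 3.340625
f(6.540625) = -10.220225
u_3 = 6.540625 − (-10.220225)·(3.340625)/(32.539775) = 7.589862;  |Δ| = 1.049237
f(7.589862) = 4.606006
u_4 = 7.589862 − 4.606006·(1.049237)/(14.826230) = 7.263900;  |Δ| = 0.325962
f(7.263900) = -0.235760
u_5 = 7.263900 − (-0.235760)·(-0.325962)/(-4.841766) = 7.279772;  |Δ| = 0.015872
f(7.279772) = -0.004922
u_6 = 7.279772 − (-0.004922)·(0.015872)/(0.230839) = 7.280110;  |Δ| = 0.000338
f(7.280110) = 0.000005
u_7 = 7.280110 − 0.000005·(0.000338)/(0.004927) = 7.280110;  |Δ| = 0.000000
|u_7 − u_6| = 0.000000 < 10^{-4}

n = 7, u_n = 7.2801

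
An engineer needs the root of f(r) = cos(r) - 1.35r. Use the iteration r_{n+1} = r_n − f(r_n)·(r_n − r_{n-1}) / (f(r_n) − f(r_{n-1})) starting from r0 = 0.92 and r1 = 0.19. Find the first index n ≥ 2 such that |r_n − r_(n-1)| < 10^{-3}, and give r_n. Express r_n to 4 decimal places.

f(0.92) = -0.636180, f(0.19) = 0.725504
r2 = 0.190000 − 0.725504·(-0.730000)/(1.361684) = 0.578943;  |Δ| = 0.388943
f(0.578943) = 0.055468
r3 = 0.578943 − 0.055468·(0.388943)/(-0.670037) = 0.611141;  |Δ| = 0.032198
f(0.611141) = -0.006047
r4 = 0.611141 − (-0.006047)·(0.032198)/(-0.061515) = 0.607976;  |Δ| = 0.003165
f(0.607976) = 0.000038
r5 = 0.607976 − 0.000038·(-0.003165)/(0.006085) = 0.607996;  |Δ| = 0.000020
|r5 − r4| = 0.000020 < 10^{-3}

n = 5, r_n = 0.6080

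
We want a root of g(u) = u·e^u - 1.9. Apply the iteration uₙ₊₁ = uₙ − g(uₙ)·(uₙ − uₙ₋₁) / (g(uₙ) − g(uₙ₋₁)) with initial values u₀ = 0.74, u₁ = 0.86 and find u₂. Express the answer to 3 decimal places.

0.827

g(0.74) = -0.34901, g(0.86) = 0.13232
u₂ = 0.86000 − 0.13232·(0.86000 − 0.74000) / (0.13232 − (-0.34901)) = 0.86000 − (0.01588)/(0.48133) = 0.82701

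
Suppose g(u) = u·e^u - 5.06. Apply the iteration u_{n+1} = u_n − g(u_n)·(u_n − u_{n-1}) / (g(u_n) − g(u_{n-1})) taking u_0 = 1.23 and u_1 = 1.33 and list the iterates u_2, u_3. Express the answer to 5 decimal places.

g(1.23) = -0.8518877, g(1.33) = -0.0312123
u_2 = 1.3300000 − (-0.0312123)·(1.3300000 − 1.2300000) / (-0.0312123 − (-0.8518877)) = 1.3300000 − (-0.0031212)/(0.8206754) = 1.3338032
g(1.3338032) = 0.0023849
u_3 = 1.3338032 − 0.0023849·(1.3338032 − 1.3300000) / (0.0023849 − (-0.0312123)) = 1.3338032 − (0.0000091)/(0.0335972) = 1.3335333

1.33380, 1.33353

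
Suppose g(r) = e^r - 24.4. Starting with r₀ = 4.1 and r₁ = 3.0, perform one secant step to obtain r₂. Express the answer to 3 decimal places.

g(4.1) = 35.94029, g(3.0) = -4.31446
r₂ = 3.00000 − (-4.31446)·(3.00000 − 4.10000) / (-4.31446 − 35.94029) = 3.00000 − (4.74591)/(-40.25475) = 3.11790

3.118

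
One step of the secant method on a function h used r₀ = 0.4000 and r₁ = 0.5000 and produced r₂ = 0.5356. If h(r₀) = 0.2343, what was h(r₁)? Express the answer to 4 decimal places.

0.0615

The secant line through (0.4000, 0.2343) and (0.5000, h(r₁)) crosses zero at r₂ = 0.5356.
So (0.4000, 0.2343), (0.5000, h(r₁)), (0.5356, 0) are collinear:
h(r₁) = 0.2343 · (0.5000 − 0.5356) / (0.4000 − 0.5356) = 0.2343 · (-0.035600)/(-0.135600) = 0.061512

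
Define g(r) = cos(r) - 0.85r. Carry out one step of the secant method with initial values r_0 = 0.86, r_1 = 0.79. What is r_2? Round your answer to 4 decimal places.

g(0.86) = -0.078563, g(0.79) = 0.032345
r_2 = 0.790000 − 0.032345·(0.790000 − 0.860000) / (0.032345 − (-0.078563)) = 0.790000 − (-0.002264)/(0.110908) = 0.810415

0.8104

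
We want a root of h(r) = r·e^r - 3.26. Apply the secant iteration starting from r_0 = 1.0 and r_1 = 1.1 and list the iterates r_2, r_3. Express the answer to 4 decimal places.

1.0924, 1.0929

h(1.0) = -0.541718, h(1.1) = 0.044583
r_2 = 1.100000 − 0.044583·(1.100000 − 1.000000) / (0.044583 − (-0.541718)) = 1.100000 − (0.004458)/(0.586301) = 1.092396
h(1.092396) = -0.003121
r_3 = 1.092396 − (-0.003121)·(1.092396 − 1.100000) / (-0.003121 − 0.044583) = 1.092396 − (0.000024)/(-0.047704) = 1.092893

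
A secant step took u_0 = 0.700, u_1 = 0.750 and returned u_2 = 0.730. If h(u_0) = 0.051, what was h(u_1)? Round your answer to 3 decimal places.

-0.034

The secant line through (0.700, 0.051) and (0.750, h(u_1)) crosses zero at u_2 = 0.730.
So (0.700, 0.051), (0.750, h(u_1)), (0.730, 0) are collinear:
h(u_1) = 0.051 · (0.750 − 0.730) / (0.700 − 0.730) = 0.051 · (0.02000)/(-0.03000) = -0.03400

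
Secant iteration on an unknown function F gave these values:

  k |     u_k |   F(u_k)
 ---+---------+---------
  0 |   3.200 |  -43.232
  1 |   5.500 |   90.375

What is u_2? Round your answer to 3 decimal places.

3.944

u_2 = 5.500 − 90.375·(5.500 − 3.200) / (90.375 − (-43.232))
   = 5.500 − (207.86250)/(133.60700) = 3.94422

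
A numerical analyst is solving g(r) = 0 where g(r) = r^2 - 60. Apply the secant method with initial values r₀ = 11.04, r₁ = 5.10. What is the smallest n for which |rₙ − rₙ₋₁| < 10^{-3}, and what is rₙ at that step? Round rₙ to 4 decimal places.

g(11.04) = 61.881600, g(5.10) = -33.990000
r₂ = 5.100000 − (-33.990000)·(-5.940000)/(-95.871600) = 7.205948;  |Δ| = 2.105948
g(7.205948) = -8.074314
r₃ = 7.205948 − (-8.074314)·(2.105948)/(25.915686) = 7.862079;  |Δ| = 0.656131
g(7.862079) = 1.812286
r₄ = 7.862079 − 1.812286·(0.656131)/(9.886600) = 7.741805;  |Δ| = 0.120274
g(7.741805) = -0.064449
r₅ = 7.741805 − (-0.064449)·(-0.120274)/(-1.876735) = 7.745936;  |Δ| = 0.004130
g(7.745936) = -0.000480
r₆ = 7.745936 − (-0.000480)·(0.004130)/(0.063970) = 7.745967;  |Δ| = 0.000031
|r₆ − r₅| = 0.000031 < 10^{-3}

n = 6, rₙ = 7.7460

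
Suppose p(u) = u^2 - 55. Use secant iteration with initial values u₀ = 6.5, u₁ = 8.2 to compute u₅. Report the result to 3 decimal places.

7.416

p(6.5) = -12.75000, p(8.2) = 12.24000
u₂ = 8.20000 − 12.24000·(8.20000 − 6.50000) / (12.24000 − (-12.75000)) = 8.20000 − (20.80800)/(24.99000) = 7.36735
p(7.36735) = -0.72220
u₃ = 7.36735 − (-0.72220)·(7.36735 − 8.20000) / (-0.72220 − 12.24000) = 7.36735 − (0.60134)/(-12.96220) = 7.41374
p(7.41374) = -0.03648
u₄ = 7.41374 − (-0.03648)·(7.41374 − 7.36735) / (-0.03648 − (-0.72220)) = 7.41374 − (-0.00169)/(0.68572) = 7.41621
p(7.41621) = 0.00012
u₅ = 7.41621 − 0.00012·(7.41621 − 7.41374) / (0.00012 − (-0.03648)) = 7.41621 − (0.00000)/(0.03660) = 7.41620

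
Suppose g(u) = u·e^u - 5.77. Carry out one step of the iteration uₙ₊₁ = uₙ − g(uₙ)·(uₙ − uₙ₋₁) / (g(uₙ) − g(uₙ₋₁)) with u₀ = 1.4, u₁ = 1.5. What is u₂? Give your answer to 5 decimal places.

1.40887

g(1.4) = -0.0927200, g(1.5) = 0.9525336
u₂ = 1.5000000 − 0.9525336·(1.5000000 − 1.4000000) / (0.9525336 − (-0.0927200)) = 1.5000000 − (0.0952534)/(1.0452537) = 1.4088706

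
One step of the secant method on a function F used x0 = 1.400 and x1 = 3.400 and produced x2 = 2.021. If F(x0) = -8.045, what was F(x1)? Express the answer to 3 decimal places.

17.865

The secant line through (1.400, -8.045) and (3.400, F(x1)) crosses zero at x2 = 2.021.
So (1.400, -8.045), (3.400, F(x1)), (2.021, 0) are collinear:
F(x1) = -8.045 · (3.400 − 2.021) / (1.400 − 2.021) = -8.045 · (1.37900)/(-0.62100) = 17.86482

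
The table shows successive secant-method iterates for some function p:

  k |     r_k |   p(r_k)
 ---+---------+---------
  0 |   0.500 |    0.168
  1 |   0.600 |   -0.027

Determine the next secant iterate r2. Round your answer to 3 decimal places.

r2 = 0.600 − (-0.027)·(0.600 − 0.500) / (-0.027 − 0.168)
   = 0.600 − (-0.00270)/(-0.19500) = 0.58615

0.586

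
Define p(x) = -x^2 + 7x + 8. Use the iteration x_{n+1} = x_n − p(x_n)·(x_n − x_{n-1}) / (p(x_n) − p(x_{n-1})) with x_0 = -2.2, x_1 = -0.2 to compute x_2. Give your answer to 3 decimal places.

-0.898

p(-2.2) = -12.24000, p(-0.2) = 6.56000
x_2 = -0.20000 − 6.56000·(-0.20000 − (-2.20000)) / (6.56000 − (-12.24000)) = -0.20000 − (13.12000)/(18.80000) = -0.89787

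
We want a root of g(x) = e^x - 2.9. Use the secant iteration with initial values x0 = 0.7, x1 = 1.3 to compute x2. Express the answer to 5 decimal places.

g(0.7) = -0.8862473, g(1.3) = 0.7692967
x2 = 1.3000000 − 0.7692967·(1.3000000 − 0.7000000) / (0.7692967 − (-0.8862473)) = 1.3000000 − (0.4615780)/(1.6555440) = 1.0211925

1.02119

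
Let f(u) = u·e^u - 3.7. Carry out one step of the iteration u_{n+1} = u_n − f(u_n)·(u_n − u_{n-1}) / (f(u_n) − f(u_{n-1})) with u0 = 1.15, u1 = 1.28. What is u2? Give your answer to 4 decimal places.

1.1591

f(1.15) = -0.068078, f(1.28) = 0.903699
u2 = 1.280000 − 0.903699·(1.280000 − 1.150000) / (0.903699 − (-0.068078)) = 1.280000 − (0.117481)/(0.971777) = 1.159107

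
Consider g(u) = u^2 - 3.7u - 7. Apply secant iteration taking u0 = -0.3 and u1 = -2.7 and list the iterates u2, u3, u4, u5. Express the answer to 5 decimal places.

g(-0.3) = -5.8000000, g(-2.7) = 10.2800000
u2 = -2.7000000 − 10.2800000·(-2.7000000 − (-0.3000000)) / (10.2800000 − (-5.8000000)) = -2.7000000 − (-24.6720000)/(16.0800000) = -1.1656716
g(-1.1656716) = -1.3282245
u3 = -1.1656716 − (-1.3282245)·(-1.1656716 − (-2.7000000)) / (-1.3282245 − 10.2800000) = -1.1656716 − (-2.0379326)/(-11.6082245) = -1.3412310
g(-1.3412310) = -0.2385446
u4 = -1.3412310 − (-0.2385446)·(-1.3412310 − (-1.1656716)) / (-0.2385446 − (-1.3282245)) = -1.3412310 − (0.0418787)/(1.0896799) = -1.3796632
g(-1.3796632) = 0.0082242
u5 = -1.3796632 − 0.0082242·(-1.3796632 − (-1.3412310)) / (0.0082242 − (-0.2385446)) = -1.3796632 − (-0.0003161)/(0.2467688) = -1.3783823

-1.16567, -1.34123, -1.37966, -1.37838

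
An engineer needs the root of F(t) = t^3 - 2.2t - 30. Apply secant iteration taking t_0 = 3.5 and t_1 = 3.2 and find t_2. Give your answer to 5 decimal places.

F(3.5) = 5.1750000, F(3.2) = -4.2720000
t_2 = 3.2000000 − (-4.2720000)·(3.2000000 − 3.5000000) / (-4.2720000 − 5.1750000) = 3.2000000 − (1.2816000)/(-9.4470000) = 3.3356621

3.33566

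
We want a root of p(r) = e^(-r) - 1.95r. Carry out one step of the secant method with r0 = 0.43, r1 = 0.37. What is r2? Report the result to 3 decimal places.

p(0.43) = -0.18799, p(0.37) = -0.03077
r2 = 0.37000 − (-0.03077)·(0.37000 − 0.43000) / (-0.03077 − (-0.18799)) = 0.37000 − (0.00185)/(0.15723) = 0.35826

0.358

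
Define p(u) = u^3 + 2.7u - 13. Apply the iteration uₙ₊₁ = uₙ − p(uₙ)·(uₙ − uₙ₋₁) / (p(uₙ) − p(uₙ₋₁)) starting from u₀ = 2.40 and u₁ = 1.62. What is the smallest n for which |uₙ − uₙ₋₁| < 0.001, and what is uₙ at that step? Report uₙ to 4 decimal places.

n = 5, uₙ = 1.9725

p(2.40) = 7.304000, p(1.62) = -4.374472
u₂ = 1.620000 − (-4.374472)·(-0.780000)/(-11.678472) = 1.912169;  |Δ| = 0.292169
p(1.912169) = -0.845507
u₃ = 1.912169 − (-0.845507)·(0.292169)/(3.528965) = 1.982170;  |Δ| = 0.070001
p(1.982170) = 0.139801
u₄ = 1.982170 − 0.139801·(0.070001)/(0.985308) = 1.972238;  |Δ| = 0.009932
p(1.972238) = -0.003500
u₅ = 1.972238 − (-0.003500)·(-0.009932)/(-0.143301) = 1.972480;  |Δ| = 0.000243
|u₅ − u₄| = 0.000243 < 0.001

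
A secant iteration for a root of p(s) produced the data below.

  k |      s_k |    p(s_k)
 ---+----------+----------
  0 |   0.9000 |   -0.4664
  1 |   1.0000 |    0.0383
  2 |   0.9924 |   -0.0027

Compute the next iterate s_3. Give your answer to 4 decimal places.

s_3 = 0.9924 − (-0.0027)·(0.9924 − 1.0000) / (-0.0027 − 0.0383)
   = 0.9924 − (0.000021)/(-0.041000) = 0.992900

0.9929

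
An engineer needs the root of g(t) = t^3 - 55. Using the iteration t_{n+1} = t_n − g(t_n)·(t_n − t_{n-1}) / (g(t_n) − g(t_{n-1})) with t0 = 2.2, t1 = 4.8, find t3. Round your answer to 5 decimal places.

3.69668

g(2.2) = -44.3520000, g(4.8) = 55.5920000
t2 = 4.8000000 − 55.5920000·(4.8000000 − 2.2000000) / (55.5920000 − (-44.3520000)) = 4.8000000 − (144.5392000)/(99.9440000) = 3.3537981
g(3.3537981) = -17.2766065
t3 = 3.3537981 − (-17.2766065)·(3.3537981 − 4.8000000) / (-17.2766065 − 55.5920000) = 3.3537981 − (24.9854607)/(-72.8686065) = 3.6966819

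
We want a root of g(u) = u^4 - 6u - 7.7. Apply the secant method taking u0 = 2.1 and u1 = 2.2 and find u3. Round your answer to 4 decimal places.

2.1267

g(2.1) = -0.851900, g(2.2) = 2.525600
u2 = 2.200000 − 2.525600·(2.200000 − 2.100000) / (2.525600 − (-0.851900)) = 2.200000 − (0.252560)/(3.377500) = 2.125223
g(2.125223) = -0.051915
u3 = 2.125223 − (-0.051915)·(2.125223 − 2.200000) / (-0.051915 − 2.525600) = 2.125223 − (0.003882)/(-2.577515) = 2.126729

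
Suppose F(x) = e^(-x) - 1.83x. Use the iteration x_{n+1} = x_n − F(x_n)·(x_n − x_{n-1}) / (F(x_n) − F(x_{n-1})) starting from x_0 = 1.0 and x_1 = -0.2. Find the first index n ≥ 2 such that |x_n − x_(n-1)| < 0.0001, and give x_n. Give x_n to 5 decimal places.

n = 5, x_n = 0.37541

F(1.0) = -1.4621206, F(-0.2) = 1.5874028
x_2 = -0.2000000 − 1.5874028·(-1.2000000)/(3.0495233) = 0.4246495;  |Δ| = 0.6246495
F(0.4246495) = -0.1231097
x_3 = 0.4246495 − (-0.1231097)·(0.6246495)/(-1.7105124) = 0.3796920;  |Δ| = 0.0449575
F(0.3796920) = -0.0107643
x_4 = 0.3796920 − (-0.0107643)·(-0.0449575)/(0.1123454) = 0.3753844;  |Δ| = 0.0043076
F(0.3753844) = 0.0000716
x_5 = 0.3753844 − 0.0000716·(-0.0043076)/(0.0108359) = 0.3754129;  |Δ| = 0.0000285
|x_5 − x_4| = 0.0000285 < 0.0001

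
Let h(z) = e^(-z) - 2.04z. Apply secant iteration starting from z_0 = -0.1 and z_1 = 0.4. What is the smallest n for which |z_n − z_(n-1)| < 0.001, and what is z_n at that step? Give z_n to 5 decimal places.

n = 4, z_n = 0.34661

h(-0.1) = 1.3091709, h(0.4) = -0.1456800
z_2 = 0.4000000 − (-0.1456800)·(0.5000000)/(-1.4548509) = 0.3499330;  |Δ| = 0.0500670
h(0.3499330) = -0.0091281
z_3 = 0.3499330 − (-0.0091281)·(-0.0500670)/(0.1365519) = 0.3465862;  |Δ| = 0.0033468
h(0.3465862) = 0.0000620
z_4 = 0.3465862 − 0.0000620·(-0.0033468)/(0.0091901) = 0.3466088;  |Δ| = 0.0000226
|z_4 − z_3| = 0.0000226 < 0.001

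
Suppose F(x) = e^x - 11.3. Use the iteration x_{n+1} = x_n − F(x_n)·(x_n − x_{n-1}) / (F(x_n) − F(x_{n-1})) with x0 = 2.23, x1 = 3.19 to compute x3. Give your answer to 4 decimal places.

F(2.23) = -2.000134, F(3.19) = 12.988427
x2 = 3.190000 − 12.988427·(3.190000 − 2.230000) / (12.988427 − (-2.000134)) = 3.190000 − (12.468890)/(14.988561) = 2.358106
F(2.358106) = -0.729086
x3 = 2.358106 − (-0.729086)·(2.358106 − 3.190000) / (-0.729086 − 12.988427) = 2.358106 − (0.606522)/(-13.717514) = 2.402321

2.4023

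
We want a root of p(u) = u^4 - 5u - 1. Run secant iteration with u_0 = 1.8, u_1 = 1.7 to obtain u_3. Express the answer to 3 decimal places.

p(1.8) = 0.49760, p(1.7) = -1.14790
u_2 = 1.70000 − (-1.14790)·(1.70000 − 1.80000) / (-1.14790 − 0.49760) = 1.70000 − (0.11479)/(-1.64550) = 1.76976
p(1.76976) = -0.03906
u_3 = 1.76976 − (-0.03906)·(1.76976 − 1.70000) / (-0.03906 − (-1.14790)) = 1.76976 − (-0.00272)/(1.10884) = 1.77222

1.772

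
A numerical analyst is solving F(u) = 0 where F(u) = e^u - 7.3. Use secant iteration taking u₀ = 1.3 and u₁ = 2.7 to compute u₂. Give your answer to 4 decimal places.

F(1.3) = -3.630703, F(2.7) = 7.579732
u₂ = 2.700000 − 7.579732·(2.700000 − 1.300000) / (7.579732 − (-3.630703)) = 2.700000 − (10.611624)/(11.210435) = 1.753415

1.7534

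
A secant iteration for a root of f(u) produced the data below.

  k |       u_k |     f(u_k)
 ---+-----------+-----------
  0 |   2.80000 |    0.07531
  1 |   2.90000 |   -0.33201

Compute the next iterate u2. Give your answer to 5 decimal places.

2.81849

u2 = 2.90000 − (-0.33201)·(2.90000 − 2.80000) / (-0.33201 − 0.07531)
   = 2.90000 − (-0.0332010)/(-0.4073200) = 2.8184891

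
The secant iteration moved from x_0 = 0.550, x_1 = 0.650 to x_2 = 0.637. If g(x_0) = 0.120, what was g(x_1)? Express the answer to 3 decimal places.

-0.018

The secant line through (0.550, 0.120) and (0.650, g(x_1)) crosses zero at x_2 = 0.637.
So (0.550, 0.120), (0.650, g(x_1)), (0.637, 0) are collinear:
g(x_1) = 0.120 · (0.650 − 0.637) / (0.550 − 0.637) = 0.120 · (0.01300)/(-0.08700) = -0.01793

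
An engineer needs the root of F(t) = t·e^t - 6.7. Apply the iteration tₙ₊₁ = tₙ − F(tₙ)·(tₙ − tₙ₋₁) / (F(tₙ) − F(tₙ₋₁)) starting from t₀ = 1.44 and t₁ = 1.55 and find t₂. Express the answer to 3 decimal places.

F(1.44) = -0.62220, F(1.55) = 0.60278
t₂ = 1.55000 − 0.60278·(1.55000 − 1.44000) / (0.60278 − (-0.62220)) = 1.55000 − (0.06631)/(1.22498) = 1.49587

1.496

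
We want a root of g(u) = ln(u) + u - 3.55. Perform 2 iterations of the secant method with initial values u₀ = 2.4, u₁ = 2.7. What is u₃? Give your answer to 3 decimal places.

g(2.4) = -0.27453, g(2.7) = 0.14325
u₂ = 2.70000 − 0.14325·(2.70000 − 2.40000) / (0.14325 − (-0.27453)) = 2.70000 − (0.04298)/(0.41778) = 2.59713
g(2.59713) = 0.00154
u₃ = 2.59713 − 0.00154·(2.59713 − 2.70000) / (0.00154 − 0.14325) = 2.59713 − (-0.00016)/(-0.14171) = 2.59601

2.596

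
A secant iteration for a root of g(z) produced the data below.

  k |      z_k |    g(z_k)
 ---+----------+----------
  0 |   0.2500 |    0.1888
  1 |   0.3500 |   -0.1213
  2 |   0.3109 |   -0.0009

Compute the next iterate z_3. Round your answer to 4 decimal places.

0.3106

z_3 = 0.3109 − (-0.0009)·(0.3109 − 0.3500) / (-0.0009 − (-0.1213))
   = 0.3109 − (0.000035)/(0.120400) = 0.310608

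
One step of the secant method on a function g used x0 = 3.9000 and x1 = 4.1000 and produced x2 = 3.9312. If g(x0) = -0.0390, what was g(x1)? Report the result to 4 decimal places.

The secant line through (3.9000, -0.0390) and (4.1000, g(x1)) crosses zero at x2 = 3.9312.
So (3.9000, -0.0390), (4.1000, g(x1)), (3.9312, 0) are collinear:
g(x1) = -0.0390 · (4.1000 − 3.9312) / (3.9000 − 3.9312) = -0.0390 · (0.168800)/(-0.031200) = 0.211000

0.2110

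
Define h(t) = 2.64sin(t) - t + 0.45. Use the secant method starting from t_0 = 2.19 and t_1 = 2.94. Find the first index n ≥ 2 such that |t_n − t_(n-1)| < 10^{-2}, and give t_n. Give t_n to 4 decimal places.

n = 4, t_n = 2.3424

h(2.19) = 0.409860, h(2.94) = -1.961393
t_2 = 2.940000 − (-1.961393)·(0.750000)/(-2.371253) = 2.319634;  |Δ| = 0.620366
h(2.319634) = 0.064115
t_3 = 2.319634 − 0.064115·(-0.620366)/(2.025508) = 2.339271;  |Δ| = 0.019637
h(2.339271) = 0.008814
t_4 = 2.339271 − 0.008814·(0.019637)/(-0.055301) = 2.342401;  |Δ| = 0.003130
|t_4 − t_3| = 0.003130 < 10^{-2}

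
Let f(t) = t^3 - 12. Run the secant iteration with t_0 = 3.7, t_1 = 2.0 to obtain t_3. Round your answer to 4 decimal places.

2.3081

f(3.7) = 38.653000, f(2.0) = -4.000000
t_2 = 2.000000 − (-4.000000)·(2.000000 − 3.700000) / (-4.000000 − 38.653000) = 2.000000 − (6.800000)/(-42.653000) = 2.159426
f(2.159426) = -1.930335
t_3 = 2.159426 − (-1.930335)·(2.159426 − 2.000000) / (-1.930335 − (-4.000000)) = 2.159426 − (-0.307746)/(2.069665) = 2.308120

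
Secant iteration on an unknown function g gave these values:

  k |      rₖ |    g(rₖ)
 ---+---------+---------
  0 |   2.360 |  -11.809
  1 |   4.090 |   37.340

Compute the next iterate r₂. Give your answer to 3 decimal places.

r₂ = 4.090 − 37.340·(4.090 − 2.360) / (37.340 − (-11.809))
   = 4.090 − (64.59820)/(49.14900) = 2.77567

2.776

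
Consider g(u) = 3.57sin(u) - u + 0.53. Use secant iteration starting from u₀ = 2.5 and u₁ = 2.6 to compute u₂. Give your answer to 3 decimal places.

2.542

g(2.5) = 0.16655, g(2.6) = -0.22966
u₂ = 2.60000 − (-0.22966)·(2.60000 − 2.50000) / (-0.22966 − 0.16655) = 2.60000 − (-0.02297)/(-0.39621) = 2.54204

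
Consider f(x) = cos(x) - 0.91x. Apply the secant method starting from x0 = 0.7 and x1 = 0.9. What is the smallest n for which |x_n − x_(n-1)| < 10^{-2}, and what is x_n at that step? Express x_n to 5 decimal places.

f(0.7) = 0.1278422, f(0.9) = -0.1973900
x2 = 0.9000000 − (-0.1973900)·(0.2000000)/(-0.3252322) = 0.7786159;  |Δ| = 0.1213841
f(0.7786159) = 0.0033457
x3 = 0.7786159 − 0.0033457·(-0.1213841)/(0.2007358) = 0.7806391;  |Δ| = 0.0020231
|x3 − x2| = 0.0020231 < 10^{-2}

n = 3, x_n = 0.78064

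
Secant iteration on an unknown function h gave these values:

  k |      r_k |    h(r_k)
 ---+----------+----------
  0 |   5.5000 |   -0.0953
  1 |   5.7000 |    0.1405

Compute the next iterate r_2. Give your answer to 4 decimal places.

r_2 = 5.7000 − 0.1405·(5.7000 − 5.5000) / (0.1405 − (-0.0953))
   = 5.7000 − (0.028100)/(0.235800) = 5.580831

5.5808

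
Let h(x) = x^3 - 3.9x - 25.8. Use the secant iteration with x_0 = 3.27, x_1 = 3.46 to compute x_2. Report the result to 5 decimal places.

h(3.27) = -3.5872170, h(3.46) = 2.1277360
x_2 = 3.4600000 − 2.1277360·(3.4600000 − 3.2700000) / (2.1277360 − (-3.5872170)) = 3.4600000 − (0.4042698)/(5.7149530) = 3.3892610

3.38926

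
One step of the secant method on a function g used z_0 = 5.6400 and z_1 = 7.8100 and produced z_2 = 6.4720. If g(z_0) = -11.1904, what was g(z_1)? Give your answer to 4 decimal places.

The secant line through (5.6400, -11.1904) and (7.8100, g(z_1)) crosses zero at z_2 = 6.4720.
So (5.6400, -11.1904), (7.8100, g(z_1)), (6.4720, 0) are collinear:
g(z_1) = -11.1904 · (7.8100 − 6.4720) / (5.6400 − 6.4720) = -11.1904 · (1.338000)/(-0.832000) = 17.996100

17.9961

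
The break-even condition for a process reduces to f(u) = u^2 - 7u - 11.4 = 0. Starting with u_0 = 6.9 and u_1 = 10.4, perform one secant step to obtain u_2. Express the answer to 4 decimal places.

8.0738

f(6.9) = -12.090000, f(10.4) = 23.960000
u_2 = 10.400000 − 23.960000·(10.400000 − 6.900000) / (23.960000 − (-12.090000)) = 10.400000 − (83.860000)/(36.050000) = 8.073786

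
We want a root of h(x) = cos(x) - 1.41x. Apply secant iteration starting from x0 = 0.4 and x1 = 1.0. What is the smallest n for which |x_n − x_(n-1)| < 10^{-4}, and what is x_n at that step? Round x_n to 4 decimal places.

n = 5, x_n = 0.5895

h(0.4) = 0.357061, h(1.0) = -0.869698
x2 = 1.000000 − (-0.869698)·(0.600000)/(-1.226759) = 0.574636;  |Δ| = 0.425364
h(0.574636) = 0.029153
x3 = 0.574636 − 0.029153·(-0.425364)/(0.898851) = 0.588432;  |Δ| = 0.013796
h(0.588432) = 0.002122
x4 = 0.588432 − 0.002122·(0.013796)/(-0.027031) = 0.589516;  |Δ| = 0.001083
h(0.589516) = -0.000007
x5 = 0.589516 − (-0.000007)·(0.001083)/(-0.002129) = 0.589512;  |Δ| = 0.000003
|x5 − x4| = 0.000003 < 10^{-4}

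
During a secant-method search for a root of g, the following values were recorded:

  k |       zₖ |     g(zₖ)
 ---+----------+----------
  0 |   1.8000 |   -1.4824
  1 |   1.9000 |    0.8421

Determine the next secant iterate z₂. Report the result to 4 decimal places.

1.8638

z₂ = 1.9000 − 0.8421·(1.9000 − 1.8000) / (0.8421 − (-1.4824))
   = 1.9000 − (0.084210)/(2.324500) = 1.863773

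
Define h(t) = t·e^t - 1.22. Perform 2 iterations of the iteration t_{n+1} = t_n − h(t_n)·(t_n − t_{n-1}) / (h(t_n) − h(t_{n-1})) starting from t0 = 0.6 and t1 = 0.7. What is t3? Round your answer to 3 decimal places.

0.642

h(0.6) = -0.12673, h(0.7) = 0.18963
t2 = 0.70000 − 0.18963·(0.70000 − 0.60000) / (0.18963 − (-0.12673)) = 0.70000 − (0.01896)/(0.31636) = 0.64006
h(0.64006) = -0.00607
t3 = 0.64006 − (-0.00607)·(0.64006 − 0.70000) / (-0.00607 − 0.18963) = 0.64006 − (0.00036)/(-0.19570) = 0.64192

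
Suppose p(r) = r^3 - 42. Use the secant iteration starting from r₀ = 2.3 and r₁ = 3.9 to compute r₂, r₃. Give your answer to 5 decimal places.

p(2.3) = -29.8330000, p(3.9) = 17.3190000
r₂ = 3.9000000 − 17.3190000·(3.9000000 − 2.3000000) / (17.3190000 − (-29.8330000)) = 3.9000000 − (27.7104000)/(47.1520000) = 3.3123176
p(3.3123176) = -5.6590797
r₃ = 3.3123176 − (-5.6590797)·(3.3123176 − 3.9000000) / (-5.6590797 − 17.3190000) = 3.3123176 − (3.3257415)/(-22.9780797) = 3.4570530

3.31232, 3.45705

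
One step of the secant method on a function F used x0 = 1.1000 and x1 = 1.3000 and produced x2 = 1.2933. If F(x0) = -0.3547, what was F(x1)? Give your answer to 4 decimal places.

0.0123

The secant line through (1.1000, -0.3547) and (1.3000, F(x1)) crosses zero at x2 = 1.2933.
So (1.1000, -0.3547), (1.3000, F(x1)), (1.2933, 0) are collinear:
F(x1) = -0.3547 · (1.3000 − 1.2933) / (1.1000 − 1.2933) = -0.3547 · (0.006700)/(-0.193300) = 0.012294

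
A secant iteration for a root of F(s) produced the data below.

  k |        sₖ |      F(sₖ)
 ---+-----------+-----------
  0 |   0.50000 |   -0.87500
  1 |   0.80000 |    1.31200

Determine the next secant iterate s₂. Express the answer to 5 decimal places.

s₂ = 0.80000 − 1.31200·(0.80000 − 0.50000) / (1.31200 − (-0.87500))
   = 0.80000 − (0.3936000)/(2.1870000) = 0.6200274

0.62003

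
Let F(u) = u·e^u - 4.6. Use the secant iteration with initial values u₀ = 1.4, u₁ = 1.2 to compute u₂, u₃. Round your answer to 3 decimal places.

1.273, 1.280

F(1.4) = 1.07728, F(1.2) = -0.61586
u₂ = 1.20000 − (-0.61586)·(1.20000 − 1.40000) / (-0.61586 − 1.07728) = 1.20000 − (0.12317)/(-1.69314) = 1.27275
F(1.27275) = -0.05546
u₃ = 1.27275 − (-0.05546)·(1.27275 − 1.20000) / (-0.05546 − (-0.61586)) = 1.27275 − (-0.00403)/(0.56040) = 1.27995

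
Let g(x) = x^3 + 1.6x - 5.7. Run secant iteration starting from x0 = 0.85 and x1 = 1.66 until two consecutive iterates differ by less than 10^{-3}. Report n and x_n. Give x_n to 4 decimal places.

g(0.85) = -3.725875, g(1.66) = 1.530296
x2 = 1.660000 − 1.530296·(0.810000)/(5.256171) = 1.424174;  |Δ| = 0.235826
g(1.424174) = -0.532707
x3 = 1.424174 − (-0.532707)·(-0.235826)/(-2.063003) = 1.485069;  |Δ| = 0.060895
g(1.485069) = -0.048673
x4 = 1.485069 − (-0.048673)·(0.060895)/(0.484034) = 1.491193;  |Δ| = 0.006123
g(1.491193) = 0.001806
x5 = 1.491193 − 0.001806·(0.006123)/(0.050479) = 1.490973;  |Δ| = 0.000219
|x5 − x4| = 0.000219 < 10^{-3}

n = 5, x_n = 1.4910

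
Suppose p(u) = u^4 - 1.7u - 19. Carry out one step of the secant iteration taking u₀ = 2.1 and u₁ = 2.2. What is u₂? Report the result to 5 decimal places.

p(2.1) = -3.1219000, p(2.2) = 0.6856000
u₂ = 2.2000000 − 0.6856000·(2.2000000 − 2.1000000) / (0.6856000 − (-3.1219000)) = 2.2000000 − (0.0685600)/(3.8075000) = 2.1819934

2.18199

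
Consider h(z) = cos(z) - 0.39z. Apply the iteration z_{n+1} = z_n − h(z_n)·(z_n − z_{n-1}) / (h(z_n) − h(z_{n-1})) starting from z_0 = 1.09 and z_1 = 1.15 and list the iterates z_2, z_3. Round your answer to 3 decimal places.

h(1.09) = 0.03739, h(1.15) = -0.04001
z_2 = 1.15000 − (-0.04001)·(1.15000 − 1.09000) / (-0.04001 − 0.03739) = 1.15000 − (-0.00240)/(-0.07740) = 1.11898
h(1.11898) = 0.00020
z_3 = 1.11898 − 0.00020·(1.11898 − 1.15000) / (0.00020 − (-0.04001)) = 1.11898 − (-0.00001)/(0.04021) = 1.11913

1.119, 1.119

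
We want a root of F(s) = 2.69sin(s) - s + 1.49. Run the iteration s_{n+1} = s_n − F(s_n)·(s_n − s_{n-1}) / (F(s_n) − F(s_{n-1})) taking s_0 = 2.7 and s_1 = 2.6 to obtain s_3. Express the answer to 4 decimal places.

2.6824

F(2.7) = -0.060348, F(2.6) = 0.276699
s_2 = 2.600000 − 0.276699·(2.600000 − 2.700000) / (0.276699 − (-0.060348)) = 2.600000 − (-0.027670)/(0.337047) = 2.682095
F(2.682095) = 0.000914
s_3 = 2.682095 − 0.000914·(2.682095 − 2.600000) / (0.000914 − 0.276699) = 2.682095 − (0.000075)/(-0.275784) = 2.682367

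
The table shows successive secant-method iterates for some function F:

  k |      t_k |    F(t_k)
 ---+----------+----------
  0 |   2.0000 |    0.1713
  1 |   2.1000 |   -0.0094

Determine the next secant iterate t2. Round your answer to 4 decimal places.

2.0948

t2 = 2.1000 − (-0.0094)·(2.1000 − 2.0000) / (-0.0094 − 0.1713)
   = 2.1000 − (-0.000940)/(-0.180700) = 2.094798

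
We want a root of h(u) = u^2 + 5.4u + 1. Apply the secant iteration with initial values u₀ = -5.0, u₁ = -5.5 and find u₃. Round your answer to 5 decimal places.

-5.20733

h(-5.0) = -1.0000000, h(-5.5) = 1.5500000
u₂ = -5.5000000 − 1.5500000·(-5.5000000 − (-5.0000000)) / (1.5500000 − (-1.0000000)) = -5.5000000 − (-0.7750000)/(2.5500000) = -5.1960784
h(-5.1960784) = -0.0595925
u₃ = -5.1960784 − (-0.0595925)·(-5.1960784 − (-5.5000000)) / (-0.0595925 − 1.5500000) = -5.1960784 − (-0.0181114)/(-1.6095925) = -5.2073306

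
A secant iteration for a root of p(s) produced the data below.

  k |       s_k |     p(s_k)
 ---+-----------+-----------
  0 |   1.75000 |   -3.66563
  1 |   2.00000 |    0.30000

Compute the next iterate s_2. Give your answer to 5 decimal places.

1.98109

s_2 = 2.00000 − 0.30000·(2.00000 − 1.75000) / (0.30000 − (-3.66563))
   = 2.00000 − (0.0750000)/(3.9656300) = 1.9810875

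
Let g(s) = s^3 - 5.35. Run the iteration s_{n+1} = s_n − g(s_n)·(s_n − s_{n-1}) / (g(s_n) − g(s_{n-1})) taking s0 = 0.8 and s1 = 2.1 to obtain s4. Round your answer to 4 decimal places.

g(0.8) = -4.838000, g(2.1) = 3.911000
s2 = 2.100000 − 3.911000·(2.100000 − 0.800000) / (3.911000 − (-4.838000)) = 2.100000 − (5.084300)/(8.749000) = 1.518871
g(1.518871) = -1.846013
s3 = 1.518871 − (-1.846013)·(1.518871 − 2.100000) / (-1.846013 − 3.911000) = 1.518871 − (1.072772)/(-5.757013) = 1.705213
g(1.705213) = -0.391668
s4 = 1.705213 − (-0.391668)·(1.705213 − 1.518871) / (-0.391668 − (-1.846013)) = 1.705213 − (-0.072984)/(1.454345) = 1.755396

1.7554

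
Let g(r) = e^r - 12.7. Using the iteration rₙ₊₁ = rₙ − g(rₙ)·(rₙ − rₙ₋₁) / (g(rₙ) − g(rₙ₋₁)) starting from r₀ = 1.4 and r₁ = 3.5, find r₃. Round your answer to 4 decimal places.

g(1.4) = -8.644800, g(3.5) = 20.415452
r₂ = 3.500000 − 20.415452·(3.500000 − 1.400000) / (20.415452 − (-8.644800)) = 3.500000 − (42.872449)/(29.060252) = 2.024705
g(2.024705) = -5.126125
r₃ = 2.024705 − (-5.126125)·(2.024705 − 3.500000) / (-5.126125 − 20.415452) = 2.024705 − (7.562547)/(-25.541577) = 2.320793

2.3208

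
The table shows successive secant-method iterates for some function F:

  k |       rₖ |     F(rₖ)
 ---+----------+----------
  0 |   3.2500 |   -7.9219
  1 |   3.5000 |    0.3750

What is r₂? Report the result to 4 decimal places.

3.4887

r₂ = 3.5000 − 0.3750·(3.5000 − 3.2500) / (0.3750 − (-7.9219))
   = 3.5000 − (0.093750)/(8.296900) = 3.488701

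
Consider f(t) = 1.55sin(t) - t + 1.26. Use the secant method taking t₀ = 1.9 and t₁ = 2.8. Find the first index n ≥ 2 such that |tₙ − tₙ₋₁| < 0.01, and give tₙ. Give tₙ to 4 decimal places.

f(1.9) = 0.826765, f(2.8) = -1.020768
t₂ = 2.800000 − (-1.020768)·(0.900000)/(-1.847534) = 2.302747;  |Δ| = 0.497253
f(2.302747) = 0.110255
t₃ = 2.302747 − 0.110255·(-0.497253)/(1.131023) = 2.351220;  |Δ| = 0.048473
f(2.351220) = 0.010233
t₄ = 2.351220 − 0.010233·(0.048473)/(-0.100022) = 2.356180;  |Δ| = 0.004959
|t₄ − t₃| = 0.004959 < 0.01

n = 4, tₙ = 2.3562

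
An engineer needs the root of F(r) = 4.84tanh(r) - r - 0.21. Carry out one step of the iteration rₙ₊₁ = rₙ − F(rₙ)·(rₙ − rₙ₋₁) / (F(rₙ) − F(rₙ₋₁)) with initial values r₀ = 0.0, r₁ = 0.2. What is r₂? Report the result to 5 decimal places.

F(0.0) = -0.2100000, F(0.2) = 0.5452965
r₂ = 0.2000000 − 0.5452965·(0.2000000 − 0.0000000) / (0.5452965 − (-0.2100000)) = 0.2000000 − (0.1090593)/(0.7552965) = 0.0556073

0.05561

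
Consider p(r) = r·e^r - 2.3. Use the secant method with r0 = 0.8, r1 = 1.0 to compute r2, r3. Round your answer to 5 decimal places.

p(0.8) = -0.5195673, p(1.0) = 0.4182818
r2 = 1.0000000 − 0.4182818·(1.0000000 − 0.8000000) / (0.4182818 − (-0.5195673)) = 1.0000000 − (0.0836564)/(0.9378491) = 0.9107998
p(0.9107998) = -0.0354693
r3 = 0.9107998 − (-0.0354693)·(0.9107998 − 1.0000000) / (-0.0354693 − 0.4182818) = 0.9107998 − (0.0031639)/(-0.4537511) = 0.9177725

0.91080, 0.91777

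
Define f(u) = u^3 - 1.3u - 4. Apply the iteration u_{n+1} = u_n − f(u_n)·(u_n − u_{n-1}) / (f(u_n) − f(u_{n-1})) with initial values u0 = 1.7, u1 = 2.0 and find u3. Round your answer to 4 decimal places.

f(1.7) = -1.297000, f(2.0) = 1.400000
u2 = 2.000000 − 1.400000·(2.000000 − 1.700000) / (1.400000 − (-1.297000)) = 2.000000 − (0.420000)/(2.697000) = 1.844271
f(1.844271) = -0.124564
u3 = 1.844271 − (-0.124564)·(1.844271 − 2.000000) / (-0.124564 − 1.400000) = 1.844271 − (0.019398)/(-1.524564) = 1.856995

1.8570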